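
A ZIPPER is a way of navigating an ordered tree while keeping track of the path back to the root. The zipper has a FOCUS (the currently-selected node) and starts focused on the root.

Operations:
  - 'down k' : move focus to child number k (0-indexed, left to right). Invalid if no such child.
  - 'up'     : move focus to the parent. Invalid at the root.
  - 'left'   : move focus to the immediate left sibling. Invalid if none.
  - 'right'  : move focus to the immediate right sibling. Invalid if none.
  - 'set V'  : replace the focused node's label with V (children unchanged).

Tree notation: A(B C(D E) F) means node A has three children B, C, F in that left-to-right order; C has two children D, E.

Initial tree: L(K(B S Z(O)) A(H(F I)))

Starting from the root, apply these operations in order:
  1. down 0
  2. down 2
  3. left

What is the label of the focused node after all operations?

Step 1 (down 0): focus=K path=0 depth=1 children=['B', 'S', 'Z'] left=[] right=['A'] parent=L
Step 2 (down 2): focus=Z path=0/2 depth=2 children=['O'] left=['B', 'S'] right=[] parent=K
Step 3 (left): focus=S path=0/1 depth=2 children=[] left=['B'] right=['Z'] parent=K

Answer: S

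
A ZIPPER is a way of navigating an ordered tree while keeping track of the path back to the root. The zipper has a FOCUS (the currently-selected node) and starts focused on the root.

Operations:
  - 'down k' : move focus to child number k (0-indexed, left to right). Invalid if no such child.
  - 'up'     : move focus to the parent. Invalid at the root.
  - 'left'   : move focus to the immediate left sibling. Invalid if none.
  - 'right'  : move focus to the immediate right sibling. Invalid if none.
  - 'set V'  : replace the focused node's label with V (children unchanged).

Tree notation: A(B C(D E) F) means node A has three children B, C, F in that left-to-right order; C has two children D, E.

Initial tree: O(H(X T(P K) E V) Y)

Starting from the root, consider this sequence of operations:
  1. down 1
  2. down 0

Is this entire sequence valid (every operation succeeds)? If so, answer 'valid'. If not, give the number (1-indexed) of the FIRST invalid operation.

Answer: 2

Derivation:
Step 1 (down 1): focus=Y path=1 depth=1 children=[] left=['H'] right=[] parent=O
Step 2 (down 0): INVALID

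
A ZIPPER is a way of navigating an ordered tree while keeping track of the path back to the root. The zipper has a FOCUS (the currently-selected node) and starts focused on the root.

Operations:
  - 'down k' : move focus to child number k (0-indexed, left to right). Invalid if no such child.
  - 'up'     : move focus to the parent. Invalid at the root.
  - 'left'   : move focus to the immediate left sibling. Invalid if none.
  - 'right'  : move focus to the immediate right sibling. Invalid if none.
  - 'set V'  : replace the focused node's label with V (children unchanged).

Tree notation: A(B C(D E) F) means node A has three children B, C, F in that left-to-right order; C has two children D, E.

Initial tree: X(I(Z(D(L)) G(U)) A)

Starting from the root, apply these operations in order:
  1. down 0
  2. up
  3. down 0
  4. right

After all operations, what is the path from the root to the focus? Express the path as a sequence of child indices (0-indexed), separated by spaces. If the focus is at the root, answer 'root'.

Answer: 1

Derivation:
Step 1 (down 0): focus=I path=0 depth=1 children=['Z', 'G'] left=[] right=['A'] parent=X
Step 2 (up): focus=X path=root depth=0 children=['I', 'A'] (at root)
Step 3 (down 0): focus=I path=0 depth=1 children=['Z', 'G'] left=[] right=['A'] parent=X
Step 4 (right): focus=A path=1 depth=1 children=[] left=['I'] right=[] parent=X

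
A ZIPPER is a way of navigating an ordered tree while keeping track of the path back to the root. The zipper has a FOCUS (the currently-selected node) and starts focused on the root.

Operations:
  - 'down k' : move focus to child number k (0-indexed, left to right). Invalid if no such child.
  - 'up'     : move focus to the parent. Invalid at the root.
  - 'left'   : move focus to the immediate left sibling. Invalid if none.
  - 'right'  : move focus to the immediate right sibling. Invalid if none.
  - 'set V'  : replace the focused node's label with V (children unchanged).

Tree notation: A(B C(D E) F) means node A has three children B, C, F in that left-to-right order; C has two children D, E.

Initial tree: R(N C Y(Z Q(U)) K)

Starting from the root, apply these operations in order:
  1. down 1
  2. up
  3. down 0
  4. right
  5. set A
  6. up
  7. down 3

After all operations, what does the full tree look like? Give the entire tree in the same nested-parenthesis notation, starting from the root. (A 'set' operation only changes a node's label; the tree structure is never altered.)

Answer: R(N A Y(Z Q(U)) K)

Derivation:
Step 1 (down 1): focus=C path=1 depth=1 children=[] left=['N'] right=['Y', 'K'] parent=R
Step 2 (up): focus=R path=root depth=0 children=['N', 'C', 'Y', 'K'] (at root)
Step 3 (down 0): focus=N path=0 depth=1 children=[] left=[] right=['C', 'Y', 'K'] parent=R
Step 4 (right): focus=C path=1 depth=1 children=[] left=['N'] right=['Y', 'K'] parent=R
Step 5 (set A): focus=A path=1 depth=1 children=[] left=['N'] right=['Y', 'K'] parent=R
Step 6 (up): focus=R path=root depth=0 children=['N', 'A', 'Y', 'K'] (at root)
Step 7 (down 3): focus=K path=3 depth=1 children=[] left=['N', 'A', 'Y'] right=[] parent=R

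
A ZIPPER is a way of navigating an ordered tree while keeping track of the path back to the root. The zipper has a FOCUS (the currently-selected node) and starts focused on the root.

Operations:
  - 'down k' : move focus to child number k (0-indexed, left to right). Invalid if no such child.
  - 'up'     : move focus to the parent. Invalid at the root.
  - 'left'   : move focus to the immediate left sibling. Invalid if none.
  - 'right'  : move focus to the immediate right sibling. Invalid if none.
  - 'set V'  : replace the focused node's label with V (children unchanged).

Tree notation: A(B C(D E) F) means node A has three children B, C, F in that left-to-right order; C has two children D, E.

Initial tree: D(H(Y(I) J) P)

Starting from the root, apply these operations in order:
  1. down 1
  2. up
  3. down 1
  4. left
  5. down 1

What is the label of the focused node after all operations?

Step 1 (down 1): focus=P path=1 depth=1 children=[] left=['H'] right=[] parent=D
Step 2 (up): focus=D path=root depth=0 children=['H', 'P'] (at root)
Step 3 (down 1): focus=P path=1 depth=1 children=[] left=['H'] right=[] parent=D
Step 4 (left): focus=H path=0 depth=1 children=['Y', 'J'] left=[] right=['P'] parent=D
Step 5 (down 1): focus=J path=0/1 depth=2 children=[] left=['Y'] right=[] parent=H

Answer: J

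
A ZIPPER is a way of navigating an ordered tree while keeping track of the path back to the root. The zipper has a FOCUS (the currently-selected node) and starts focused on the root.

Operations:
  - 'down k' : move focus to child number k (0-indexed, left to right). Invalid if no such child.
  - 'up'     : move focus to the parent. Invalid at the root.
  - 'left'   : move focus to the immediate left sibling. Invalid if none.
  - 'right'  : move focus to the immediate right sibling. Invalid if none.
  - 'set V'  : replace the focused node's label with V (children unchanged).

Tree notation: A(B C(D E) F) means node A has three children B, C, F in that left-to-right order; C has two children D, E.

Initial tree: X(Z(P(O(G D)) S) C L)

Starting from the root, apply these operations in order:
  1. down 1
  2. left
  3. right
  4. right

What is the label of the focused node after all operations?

Answer: L

Derivation:
Step 1 (down 1): focus=C path=1 depth=1 children=[] left=['Z'] right=['L'] parent=X
Step 2 (left): focus=Z path=0 depth=1 children=['P', 'S'] left=[] right=['C', 'L'] parent=X
Step 3 (right): focus=C path=1 depth=1 children=[] left=['Z'] right=['L'] parent=X
Step 4 (right): focus=L path=2 depth=1 children=[] left=['Z', 'C'] right=[] parent=X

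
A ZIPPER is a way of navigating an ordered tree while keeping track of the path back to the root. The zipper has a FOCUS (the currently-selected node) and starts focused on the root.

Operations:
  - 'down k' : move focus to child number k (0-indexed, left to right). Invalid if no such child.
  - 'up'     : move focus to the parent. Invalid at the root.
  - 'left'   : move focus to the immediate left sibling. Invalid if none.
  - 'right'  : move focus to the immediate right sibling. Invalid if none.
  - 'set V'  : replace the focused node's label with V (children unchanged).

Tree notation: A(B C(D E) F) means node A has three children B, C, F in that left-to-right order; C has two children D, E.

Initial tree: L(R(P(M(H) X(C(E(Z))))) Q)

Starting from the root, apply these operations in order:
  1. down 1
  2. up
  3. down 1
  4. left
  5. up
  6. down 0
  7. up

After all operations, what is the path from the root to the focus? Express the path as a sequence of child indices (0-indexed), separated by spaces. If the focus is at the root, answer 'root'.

Answer: root

Derivation:
Step 1 (down 1): focus=Q path=1 depth=1 children=[] left=['R'] right=[] parent=L
Step 2 (up): focus=L path=root depth=0 children=['R', 'Q'] (at root)
Step 3 (down 1): focus=Q path=1 depth=1 children=[] left=['R'] right=[] parent=L
Step 4 (left): focus=R path=0 depth=1 children=['P'] left=[] right=['Q'] parent=L
Step 5 (up): focus=L path=root depth=0 children=['R', 'Q'] (at root)
Step 6 (down 0): focus=R path=0 depth=1 children=['P'] left=[] right=['Q'] parent=L
Step 7 (up): focus=L path=root depth=0 children=['R', 'Q'] (at root)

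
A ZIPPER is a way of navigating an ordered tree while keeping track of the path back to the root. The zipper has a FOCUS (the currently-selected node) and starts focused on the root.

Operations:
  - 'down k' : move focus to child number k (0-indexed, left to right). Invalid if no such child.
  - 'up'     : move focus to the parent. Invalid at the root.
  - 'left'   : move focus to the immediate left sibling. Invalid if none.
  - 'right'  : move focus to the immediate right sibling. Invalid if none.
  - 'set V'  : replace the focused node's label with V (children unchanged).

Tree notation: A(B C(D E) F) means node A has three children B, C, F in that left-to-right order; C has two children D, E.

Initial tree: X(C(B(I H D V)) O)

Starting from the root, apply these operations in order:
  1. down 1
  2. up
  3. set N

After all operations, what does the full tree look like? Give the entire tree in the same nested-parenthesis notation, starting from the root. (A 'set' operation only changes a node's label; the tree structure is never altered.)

Answer: N(C(B(I H D V)) O)

Derivation:
Step 1 (down 1): focus=O path=1 depth=1 children=[] left=['C'] right=[] parent=X
Step 2 (up): focus=X path=root depth=0 children=['C', 'O'] (at root)
Step 3 (set N): focus=N path=root depth=0 children=['C', 'O'] (at root)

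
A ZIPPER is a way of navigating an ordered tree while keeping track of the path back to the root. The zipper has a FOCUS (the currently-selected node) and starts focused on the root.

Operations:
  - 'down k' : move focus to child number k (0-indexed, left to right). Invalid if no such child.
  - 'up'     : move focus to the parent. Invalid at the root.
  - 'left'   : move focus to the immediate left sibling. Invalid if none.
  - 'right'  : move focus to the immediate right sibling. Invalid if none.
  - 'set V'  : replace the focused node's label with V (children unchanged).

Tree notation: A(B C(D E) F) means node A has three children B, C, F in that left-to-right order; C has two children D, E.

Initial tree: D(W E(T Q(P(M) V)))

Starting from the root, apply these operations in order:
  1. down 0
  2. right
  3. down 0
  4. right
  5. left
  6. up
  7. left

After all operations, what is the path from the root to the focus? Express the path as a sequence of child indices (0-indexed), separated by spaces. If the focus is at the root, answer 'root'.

Step 1 (down 0): focus=W path=0 depth=1 children=[] left=[] right=['E'] parent=D
Step 2 (right): focus=E path=1 depth=1 children=['T', 'Q'] left=['W'] right=[] parent=D
Step 3 (down 0): focus=T path=1/0 depth=2 children=[] left=[] right=['Q'] parent=E
Step 4 (right): focus=Q path=1/1 depth=2 children=['P', 'V'] left=['T'] right=[] parent=E
Step 5 (left): focus=T path=1/0 depth=2 children=[] left=[] right=['Q'] parent=E
Step 6 (up): focus=E path=1 depth=1 children=['T', 'Q'] left=['W'] right=[] parent=D
Step 7 (left): focus=W path=0 depth=1 children=[] left=[] right=['E'] parent=D

Answer: 0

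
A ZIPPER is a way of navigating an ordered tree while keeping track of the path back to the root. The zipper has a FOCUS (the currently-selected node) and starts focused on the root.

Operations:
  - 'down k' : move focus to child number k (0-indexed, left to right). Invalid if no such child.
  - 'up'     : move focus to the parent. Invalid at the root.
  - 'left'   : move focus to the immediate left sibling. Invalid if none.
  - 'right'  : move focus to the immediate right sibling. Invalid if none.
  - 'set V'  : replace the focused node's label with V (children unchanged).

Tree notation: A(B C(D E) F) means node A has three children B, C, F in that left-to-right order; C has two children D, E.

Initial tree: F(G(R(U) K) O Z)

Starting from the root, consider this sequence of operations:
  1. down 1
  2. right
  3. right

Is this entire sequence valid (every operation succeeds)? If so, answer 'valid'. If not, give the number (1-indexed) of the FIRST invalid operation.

Step 1 (down 1): focus=O path=1 depth=1 children=[] left=['G'] right=['Z'] parent=F
Step 2 (right): focus=Z path=2 depth=1 children=[] left=['G', 'O'] right=[] parent=F
Step 3 (right): INVALID

Answer: 3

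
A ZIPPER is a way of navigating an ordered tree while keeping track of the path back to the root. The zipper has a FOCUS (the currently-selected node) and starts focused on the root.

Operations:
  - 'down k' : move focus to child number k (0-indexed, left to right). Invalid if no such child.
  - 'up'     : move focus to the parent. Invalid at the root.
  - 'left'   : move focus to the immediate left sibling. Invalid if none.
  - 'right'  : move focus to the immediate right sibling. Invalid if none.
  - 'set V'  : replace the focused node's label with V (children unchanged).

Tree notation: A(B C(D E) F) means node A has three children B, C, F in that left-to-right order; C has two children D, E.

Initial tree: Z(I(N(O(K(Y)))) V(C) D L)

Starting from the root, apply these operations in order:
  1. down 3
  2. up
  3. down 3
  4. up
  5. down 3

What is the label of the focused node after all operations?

Step 1 (down 3): focus=L path=3 depth=1 children=[] left=['I', 'V', 'D'] right=[] parent=Z
Step 2 (up): focus=Z path=root depth=0 children=['I', 'V', 'D', 'L'] (at root)
Step 3 (down 3): focus=L path=3 depth=1 children=[] left=['I', 'V', 'D'] right=[] parent=Z
Step 4 (up): focus=Z path=root depth=0 children=['I', 'V', 'D', 'L'] (at root)
Step 5 (down 3): focus=L path=3 depth=1 children=[] left=['I', 'V', 'D'] right=[] parent=Z

Answer: L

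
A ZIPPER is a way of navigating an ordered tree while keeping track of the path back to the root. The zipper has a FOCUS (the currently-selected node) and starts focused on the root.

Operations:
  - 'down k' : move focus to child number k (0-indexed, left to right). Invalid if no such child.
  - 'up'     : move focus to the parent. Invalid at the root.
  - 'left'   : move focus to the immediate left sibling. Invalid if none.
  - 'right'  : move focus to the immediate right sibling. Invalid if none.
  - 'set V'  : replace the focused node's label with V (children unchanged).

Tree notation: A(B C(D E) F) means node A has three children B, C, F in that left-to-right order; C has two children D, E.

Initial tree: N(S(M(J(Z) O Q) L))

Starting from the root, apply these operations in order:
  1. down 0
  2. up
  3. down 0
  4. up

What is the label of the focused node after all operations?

Step 1 (down 0): focus=S path=0 depth=1 children=['M', 'L'] left=[] right=[] parent=N
Step 2 (up): focus=N path=root depth=0 children=['S'] (at root)
Step 3 (down 0): focus=S path=0 depth=1 children=['M', 'L'] left=[] right=[] parent=N
Step 4 (up): focus=N path=root depth=0 children=['S'] (at root)

Answer: N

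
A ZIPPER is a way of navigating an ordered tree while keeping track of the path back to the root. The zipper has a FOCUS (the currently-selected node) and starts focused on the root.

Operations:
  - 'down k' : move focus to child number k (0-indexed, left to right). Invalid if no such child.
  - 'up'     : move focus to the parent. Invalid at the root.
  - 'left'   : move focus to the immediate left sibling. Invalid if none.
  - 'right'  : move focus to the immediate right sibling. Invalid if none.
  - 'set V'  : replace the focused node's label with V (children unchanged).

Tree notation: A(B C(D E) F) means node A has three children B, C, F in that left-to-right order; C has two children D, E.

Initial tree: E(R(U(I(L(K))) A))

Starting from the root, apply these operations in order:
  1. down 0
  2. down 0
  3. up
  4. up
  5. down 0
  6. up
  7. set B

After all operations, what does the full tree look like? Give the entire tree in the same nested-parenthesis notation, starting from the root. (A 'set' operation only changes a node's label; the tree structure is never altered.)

Answer: B(R(U(I(L(K))) A))

Derivation:
Step 1 (down 0): focus=R path=0 depth=1 children=['U', 'A'] left=[] right=[] parent=E
Step 2 (down 0): focus=U path=0/0 depth=2 children=['I'] left=[] right=['A'] parent=R
Step 3 (up): focus=R path=0 depth=1 children=['U', 'A'] left=[] right=[] parent=E
Step 4 (up): focus=E path=root depth=0 children=['R'] (at root)
Step 5 (down 0): focus=R path=0 depth=1 children=['U', 'A'] left=[] right=[] parent=E
Step 6 (up): focus=E path=root depth=0 children=['R'] (at root)
Step 7 (set B): focus=B path=root depth=0 children=['R'] (at root)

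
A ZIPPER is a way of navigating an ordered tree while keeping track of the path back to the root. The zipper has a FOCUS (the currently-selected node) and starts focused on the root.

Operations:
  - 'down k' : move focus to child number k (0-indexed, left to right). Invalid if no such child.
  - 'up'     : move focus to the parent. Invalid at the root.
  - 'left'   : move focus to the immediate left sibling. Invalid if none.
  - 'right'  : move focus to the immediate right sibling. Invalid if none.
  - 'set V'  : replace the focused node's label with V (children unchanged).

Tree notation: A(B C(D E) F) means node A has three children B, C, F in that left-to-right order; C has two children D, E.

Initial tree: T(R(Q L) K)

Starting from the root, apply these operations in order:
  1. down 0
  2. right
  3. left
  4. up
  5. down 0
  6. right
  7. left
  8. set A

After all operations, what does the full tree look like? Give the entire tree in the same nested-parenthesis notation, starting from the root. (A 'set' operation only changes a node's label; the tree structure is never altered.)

Answer: T(A(Q L) K)

Derivation:
Step 1 (down 0): focus=R path=0 depth=1 children=['Q', 'L'] left=[] right=['K'] parent=T
Step 2 (right): focus=K path=1 depth=1 children=[] left=['R'] right=[] parent=T
Step 3 (left): focus=R path=0 depth=1 children=['Q', 'L'] left=[] right=['K'] parent=T
Step 4 (up): focus=T path=root depth=0 children=['R', 'K'] (at root)
Step 5 (down 0): focus=R path=0 depth=1 children=['Q', 'L'] left=[] right=['K'] parent=T
Step 6 (right): focus=K path=1 depth=1 children=[] left=['R'] right=[] parent=T
Step 7 (left): focus=R path=0 depth=1 children=['Q', 'L'] left=[] right=['K'] parent=T
Step 8 (set A): focus=A path=0 depth=1 children=['Q', 'L'] left=[] right=['K'] parent=T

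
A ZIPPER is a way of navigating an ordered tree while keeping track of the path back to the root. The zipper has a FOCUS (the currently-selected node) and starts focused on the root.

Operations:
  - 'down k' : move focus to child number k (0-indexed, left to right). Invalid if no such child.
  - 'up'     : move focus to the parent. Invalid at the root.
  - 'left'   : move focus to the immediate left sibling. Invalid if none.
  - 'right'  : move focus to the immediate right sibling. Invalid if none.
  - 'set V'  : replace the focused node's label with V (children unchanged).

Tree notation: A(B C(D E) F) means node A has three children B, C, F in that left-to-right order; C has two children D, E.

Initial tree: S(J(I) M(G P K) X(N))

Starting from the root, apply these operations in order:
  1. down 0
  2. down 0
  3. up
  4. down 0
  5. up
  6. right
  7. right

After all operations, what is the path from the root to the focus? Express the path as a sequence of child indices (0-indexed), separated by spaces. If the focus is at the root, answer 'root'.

Step 1 (down 0): focus=J path=0 depth=1 children=['I'] left=[] right=['M', 'X'] parent=S
Step 2 (down 0): focus=I path=0/0 depth=2 children=[] left=[] right=[] parent=J
Step 3 (up): focus=J path=0 depth=1 children=['I'] left=[] right=['M', 'X'] parent=S
Step 4 (down 0): focus=I path=0/0 depth=2 children=[] left=[] right=[] parent=J
Step 5 (up): focus=J path=0 depth=1 children=['I'] left=[] right=['M', 'X'] parent=S
Step 6 (right): focus=M path=1 depth=1 children=['G', 'P', 'K'] left=['J'] right=['X'] parent=S
Step 7 (right): focus=X path=2 depth=1 children=['N'] left=['J', 'M'] right=[] parent=S

Answer: 2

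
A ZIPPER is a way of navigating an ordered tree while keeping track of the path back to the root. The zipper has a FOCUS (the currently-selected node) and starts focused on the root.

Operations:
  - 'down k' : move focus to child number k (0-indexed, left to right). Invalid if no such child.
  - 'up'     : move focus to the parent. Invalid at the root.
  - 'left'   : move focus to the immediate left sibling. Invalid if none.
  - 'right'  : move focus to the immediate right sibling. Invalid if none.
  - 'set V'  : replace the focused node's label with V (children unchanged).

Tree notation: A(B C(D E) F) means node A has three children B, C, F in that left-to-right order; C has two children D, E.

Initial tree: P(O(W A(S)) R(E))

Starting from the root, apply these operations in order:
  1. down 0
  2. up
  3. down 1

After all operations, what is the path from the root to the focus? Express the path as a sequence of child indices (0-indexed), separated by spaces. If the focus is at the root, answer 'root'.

Answer: 1

Derivation:
Step 1 (down 0): focus=O path=0 depth=1 children=['W', 'A'] left=[] right=['R'] parent=P
Step 2 (up): focus=P path=root depth=0 children=['O', 'R'] (at root)
Step 3 (down 1): focus=R path=1 depth=1 children=['E'] left=['O'] right=[] parent=P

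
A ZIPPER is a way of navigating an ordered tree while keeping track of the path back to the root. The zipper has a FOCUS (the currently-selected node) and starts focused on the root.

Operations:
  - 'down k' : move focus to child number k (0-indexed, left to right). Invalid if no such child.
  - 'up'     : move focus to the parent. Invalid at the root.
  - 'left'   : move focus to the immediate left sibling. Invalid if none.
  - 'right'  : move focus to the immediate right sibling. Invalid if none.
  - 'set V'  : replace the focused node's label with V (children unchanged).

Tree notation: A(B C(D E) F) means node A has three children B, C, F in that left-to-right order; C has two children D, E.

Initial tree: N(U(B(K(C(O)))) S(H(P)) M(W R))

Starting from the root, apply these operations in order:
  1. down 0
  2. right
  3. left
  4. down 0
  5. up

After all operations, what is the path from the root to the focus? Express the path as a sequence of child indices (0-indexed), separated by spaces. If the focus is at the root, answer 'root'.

Step 1 (down 0): focus=U path=0 depth=1 children=['B'] left=[] right=['S', 'M'] parent=N
Step 2 (right): focus=S path=1 depth=1 children=['H'] left=['U'] right=['M'] parent=N
Step 3 (left): focus=U path=0 depth=1 children=['B'] left=[] right=['S', 'M'] parent=N
Step 4 (down 0): focus=B path=0/0 depth=2 children=['K'] left=[] right=[] parent=U
Step 5 (up): focus=U path=0 depth=1 children=['B'] left=[] right=['S', 'M'] parent=N

Answer: 0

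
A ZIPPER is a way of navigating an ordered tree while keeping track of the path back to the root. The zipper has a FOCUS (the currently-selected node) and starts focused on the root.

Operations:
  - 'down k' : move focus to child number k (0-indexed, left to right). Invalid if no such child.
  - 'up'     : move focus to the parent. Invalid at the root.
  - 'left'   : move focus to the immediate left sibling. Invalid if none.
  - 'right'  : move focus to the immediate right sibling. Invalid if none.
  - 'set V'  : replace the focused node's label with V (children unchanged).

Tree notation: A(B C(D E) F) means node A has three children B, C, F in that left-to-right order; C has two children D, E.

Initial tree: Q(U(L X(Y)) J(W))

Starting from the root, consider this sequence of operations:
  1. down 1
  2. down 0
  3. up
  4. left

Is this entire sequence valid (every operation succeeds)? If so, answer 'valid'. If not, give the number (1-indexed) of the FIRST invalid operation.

Step 1 (down 1): focus=J path=1 depth=1 children=['W'] left=['U'] right=[] parent=Q
Step 2 (down 0): focus=W path=1/0 depth=2 children=[] left=[] right=[] parent=J
Step 3 (up): focus=J path=1 depth=1 children=['W'] left=['U'] right=[] parent=Q
Step 4 (left): focus=U path=0 depth=1 children=['L', 'X'] left=[] right=['J'] parent=Q

Answer: valid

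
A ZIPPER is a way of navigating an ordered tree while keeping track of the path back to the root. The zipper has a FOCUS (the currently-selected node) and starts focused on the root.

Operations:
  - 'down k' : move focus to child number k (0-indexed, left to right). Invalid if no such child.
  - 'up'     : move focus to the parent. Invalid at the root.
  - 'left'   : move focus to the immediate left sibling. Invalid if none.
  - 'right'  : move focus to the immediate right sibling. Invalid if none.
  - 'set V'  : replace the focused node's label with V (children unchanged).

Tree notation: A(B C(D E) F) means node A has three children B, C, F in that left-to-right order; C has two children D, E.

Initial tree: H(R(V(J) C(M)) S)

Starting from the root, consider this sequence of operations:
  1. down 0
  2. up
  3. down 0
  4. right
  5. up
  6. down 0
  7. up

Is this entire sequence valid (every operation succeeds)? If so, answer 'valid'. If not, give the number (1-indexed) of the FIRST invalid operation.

Step 1 (down 0): focus=R path=0 depth=1 children=['V', 'C'] left=[] right=['S'] parent=H
Step 2 (up): focus=H path=root depth=0 children=['R', 'S'] (at root)
Step 3 (down 0): focus=R path=0 depth=1 children=['V', 'C'] left=[] right=['S'] parent=H
Step 4 (right): focus=S path=1 depth=1 children=[] left=['R'] right=[] parent=H
Step 5 (up): focus=H path=root depth=0 children=['R', 'S'] (at root)
Step 6 (down 0): focus=R path=0 depth=1 children=['V', 'C'] left=[] right=['S'] parent=H
Step 7 (up): focus=H path=root depth=0 children=['R', 'S'] (at root)

Answer: valid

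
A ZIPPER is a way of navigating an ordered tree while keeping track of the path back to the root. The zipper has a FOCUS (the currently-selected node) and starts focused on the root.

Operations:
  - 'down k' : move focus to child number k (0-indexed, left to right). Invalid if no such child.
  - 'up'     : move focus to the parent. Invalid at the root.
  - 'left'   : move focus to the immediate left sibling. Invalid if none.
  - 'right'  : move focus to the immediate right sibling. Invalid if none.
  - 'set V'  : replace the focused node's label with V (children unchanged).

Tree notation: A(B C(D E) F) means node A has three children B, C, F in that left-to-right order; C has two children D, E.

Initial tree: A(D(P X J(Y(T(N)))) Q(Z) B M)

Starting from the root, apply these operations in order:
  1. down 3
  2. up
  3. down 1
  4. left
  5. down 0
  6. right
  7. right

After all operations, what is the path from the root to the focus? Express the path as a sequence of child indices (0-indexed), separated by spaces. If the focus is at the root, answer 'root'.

Answer: 0 2

Derivation:
Step 1 (down 3): focus=M path=3 depth=1 children=[] left=['D', 'Q', 'B'] right=[] parent=A
Step 2 (up): focus=A path=root depth=0 children=['D', 'Q', 'B', 'M'] (at root)
Step 3 (down 1): focus=Q path=1 depth=1 children=['Z'] left=['D'] right=['B', 'M'] parent=A
Step 4 (left): focus=D path=0 depth=1 children=['P', 'X', 'J'] left=[] right=['Q', 'B', 'M'] parent=A
Step 5 (down 0): focus=P path=0/0 depth=2 children=[] left=[] right=['X', 'J'] parent=D
Step 6 (right): focus=X path=0/1 depth=2 children=[] left=['P'] right=['J'] parent=D
Step 7 (right): focus=J path=0/2 depth=2 children=['Y'] left=['P', 'X'] right=[] parent=D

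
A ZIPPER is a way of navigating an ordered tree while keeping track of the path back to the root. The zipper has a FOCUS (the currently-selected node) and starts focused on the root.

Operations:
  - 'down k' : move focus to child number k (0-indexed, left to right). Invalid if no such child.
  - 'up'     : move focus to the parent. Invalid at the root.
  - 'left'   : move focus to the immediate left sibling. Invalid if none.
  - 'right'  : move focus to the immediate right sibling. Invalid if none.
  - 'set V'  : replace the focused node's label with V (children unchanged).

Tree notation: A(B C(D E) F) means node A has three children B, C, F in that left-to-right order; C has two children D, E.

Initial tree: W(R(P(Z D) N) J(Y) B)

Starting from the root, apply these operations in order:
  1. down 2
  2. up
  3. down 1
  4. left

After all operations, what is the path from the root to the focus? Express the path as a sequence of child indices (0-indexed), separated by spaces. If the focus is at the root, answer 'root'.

Step 1 (down 2): focus=B path=2 depth=1 children=[] left=['R', 'J'] right=[] parent=W
Step 2 (up): focus=W path=root depth=0 children=['R', 'J', 'B'] (at root)
Step 3 (down 1): focus=J path=1 depth=1 children=['Y'] left=['R'] right=['B'] parent=W
Step 4 (left): focus=R path=0 depth=1 children=['P', 'N'] left=[] right=['J', 'B'] parent=W

Answer: 0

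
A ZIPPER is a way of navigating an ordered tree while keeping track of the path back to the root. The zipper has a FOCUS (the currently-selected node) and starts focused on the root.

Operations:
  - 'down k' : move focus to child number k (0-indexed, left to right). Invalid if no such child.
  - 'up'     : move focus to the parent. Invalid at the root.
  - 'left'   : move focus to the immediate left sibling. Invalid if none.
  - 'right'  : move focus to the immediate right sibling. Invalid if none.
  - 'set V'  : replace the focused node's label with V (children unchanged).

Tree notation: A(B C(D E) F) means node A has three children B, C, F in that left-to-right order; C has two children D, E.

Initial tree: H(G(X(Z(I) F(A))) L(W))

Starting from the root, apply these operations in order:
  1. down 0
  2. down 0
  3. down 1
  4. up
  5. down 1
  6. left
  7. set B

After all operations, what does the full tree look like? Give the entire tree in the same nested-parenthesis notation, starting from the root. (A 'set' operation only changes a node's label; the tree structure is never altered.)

Step 1 (down 0): focus=G path=0 depth=1 children=['X'] left=[] right=['L'] parent=H
Step 2 (down 0): focus=X path=0/0 depth=2 children=['Z', 'F'] left=[] right=[] parent=G
Step 3 (down 1): focus=F path=0/0/1 depth=3 children=['A'] left=['Z'] right=[] parent=X
Step 4 (up): focus=X path=0/0 depth=2 children=['Z', 'F'] left=[] right=[] parent=G
Step 5 (down 1): focus=F path=0/0/1 depth=3 children=['A'] left=['Z'] right=[] parent=X
Step 6 (left): focus=Z path=0/0/0 depth=3 children=['I'] left=[] right=['F'] parent=X
Step 7 (set B): focus=B path=0/0/0 depth=3 children=['I'] left=[] right=['F'] parent=X

Answer: H(G(X(B(I) F(A))) L(W))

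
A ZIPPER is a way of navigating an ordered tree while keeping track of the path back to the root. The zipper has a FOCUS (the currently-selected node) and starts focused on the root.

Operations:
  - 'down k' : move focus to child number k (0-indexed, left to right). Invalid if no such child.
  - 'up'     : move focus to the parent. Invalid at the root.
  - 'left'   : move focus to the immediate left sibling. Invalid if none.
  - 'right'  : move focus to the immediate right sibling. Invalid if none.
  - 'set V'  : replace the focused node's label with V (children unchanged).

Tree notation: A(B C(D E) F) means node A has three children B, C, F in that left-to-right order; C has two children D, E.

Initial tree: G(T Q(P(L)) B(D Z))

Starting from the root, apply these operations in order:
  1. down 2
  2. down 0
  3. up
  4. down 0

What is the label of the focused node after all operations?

Step 1 (down 2): focus=B path=2 depth=1 children=['D', 'Z'] left=['T', 'Q'] right=[] parent=G
Step 2 (down 0): focus=D path=2/0 depth=2 children=[] left=[] right=['Z'] parent=B
Step 3 (up): focus=B path=2 depth=1 children=['D', 'Z'] left=['T', 'Q'] right=[] parent=G
Step 4 (down 0): focus=D path=2/0 depth=2 children=[] left=[] right=['Z'] parent=B

Answer: D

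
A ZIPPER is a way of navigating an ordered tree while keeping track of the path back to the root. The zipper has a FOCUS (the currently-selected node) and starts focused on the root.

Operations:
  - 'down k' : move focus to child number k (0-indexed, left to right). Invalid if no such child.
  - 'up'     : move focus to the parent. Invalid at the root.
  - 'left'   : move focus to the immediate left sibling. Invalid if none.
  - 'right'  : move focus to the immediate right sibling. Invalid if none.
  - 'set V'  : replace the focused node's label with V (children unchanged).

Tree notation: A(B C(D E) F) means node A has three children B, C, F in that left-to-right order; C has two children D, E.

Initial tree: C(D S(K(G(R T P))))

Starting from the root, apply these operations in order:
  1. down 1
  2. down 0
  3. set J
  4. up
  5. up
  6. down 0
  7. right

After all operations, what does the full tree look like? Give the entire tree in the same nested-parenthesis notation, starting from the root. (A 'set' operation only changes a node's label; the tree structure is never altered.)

Answer: C(D S(J(G(R T P))))

Derivation:
Step 1 (down 1): focus=S path=1 depth=1 children=['K'] left=['D'] right=[] parent=C
Step 2 (down 0): focus=K path=1/0 depth=2 children=['G'] left=[] right=[] parent=S
Step 3 (set J): focus=J path=1/0 depth=2 children=['G'] left=[] right=[] parent=S
Step 4 (up): focus=S path=1 depth=1 children=['J'] left=['D'] right=[] parent=C
Step 5 (up): focus=C path=root depth=0 children=['D', 'S'] (at root)
Step 6 (down 0): focus=D path=0 depth=1 children=[] left=[] right=['S'] parent=C
Step 7 (right): focus=S path=1 depth=1 children=['J'] left=['D'] right=[] parent=C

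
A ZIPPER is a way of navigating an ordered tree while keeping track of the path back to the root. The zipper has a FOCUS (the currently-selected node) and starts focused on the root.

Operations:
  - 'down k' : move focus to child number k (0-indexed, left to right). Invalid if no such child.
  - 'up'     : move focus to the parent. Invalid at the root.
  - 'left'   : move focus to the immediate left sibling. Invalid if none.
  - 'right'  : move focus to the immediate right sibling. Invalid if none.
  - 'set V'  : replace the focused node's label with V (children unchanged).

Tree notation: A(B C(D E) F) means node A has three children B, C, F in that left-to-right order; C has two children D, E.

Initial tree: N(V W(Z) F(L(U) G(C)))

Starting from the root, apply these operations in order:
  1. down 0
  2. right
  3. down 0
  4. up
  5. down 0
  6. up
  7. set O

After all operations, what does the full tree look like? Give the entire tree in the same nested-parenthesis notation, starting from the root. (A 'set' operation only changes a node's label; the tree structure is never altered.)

Answer: N(V O(Z) F(L(U) G(C)))

Derivation:
Step 1 (down 0): focus=V path=0 depth=1 children=[] left=[] right=['W', 'F'] parent=N
Step 2 (right): focus=W path=1 depth=1 children=['Z'] left=['V'] right=['F'] parent=N
Step 3 (down 0): focus=Z path=1/0 depth=2 children=[] left=[] right=[] parent=W
Step 4 (up): focus=W path=1 depth=1 children=['Z'] left=['V'] right=['F'] parent=N
Step 5 (down 0): focus=Z path=1/0 depth=2 children=[] left=[] right=[] parent=W
Step 6 (up): focus=W path=1 depth=1 children=['Z'] left=['V'] right=['F'] parent=N
Step 7 (set O): focus=O path=1 depth=1 children=['Z'] left=['V'] right=['F'] parent=N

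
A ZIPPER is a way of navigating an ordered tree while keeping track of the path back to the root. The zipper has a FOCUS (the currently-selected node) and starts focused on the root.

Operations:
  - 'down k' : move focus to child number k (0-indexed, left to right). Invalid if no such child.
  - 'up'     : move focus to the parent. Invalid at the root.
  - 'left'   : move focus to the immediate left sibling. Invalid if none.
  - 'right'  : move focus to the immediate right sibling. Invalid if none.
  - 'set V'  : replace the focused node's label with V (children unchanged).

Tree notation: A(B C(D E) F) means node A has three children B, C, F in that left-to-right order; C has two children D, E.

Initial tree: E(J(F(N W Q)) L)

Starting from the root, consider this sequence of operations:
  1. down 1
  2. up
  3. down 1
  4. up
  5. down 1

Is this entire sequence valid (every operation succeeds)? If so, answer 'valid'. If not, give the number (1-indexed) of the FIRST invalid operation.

Answer: valid

Derivation:
Step 1 (down 1): focus=L path=1 depth=1 children=[] left=['J'] right=[] parent=E
Step 2 (up): focus=E path=root depth=0 children=['J', 'L'] (at root)
Step 3 (down 1): focus=L path=1 depth=1 children=[] left=['J'] right=[] parent=E
Step 4 (up): focus=E path=root depth=0 children=['J', 'L'] (at root)
Step 5 (down 1): focus=L path=1 depth=1 children=[] left=['J'] right=[] parent=E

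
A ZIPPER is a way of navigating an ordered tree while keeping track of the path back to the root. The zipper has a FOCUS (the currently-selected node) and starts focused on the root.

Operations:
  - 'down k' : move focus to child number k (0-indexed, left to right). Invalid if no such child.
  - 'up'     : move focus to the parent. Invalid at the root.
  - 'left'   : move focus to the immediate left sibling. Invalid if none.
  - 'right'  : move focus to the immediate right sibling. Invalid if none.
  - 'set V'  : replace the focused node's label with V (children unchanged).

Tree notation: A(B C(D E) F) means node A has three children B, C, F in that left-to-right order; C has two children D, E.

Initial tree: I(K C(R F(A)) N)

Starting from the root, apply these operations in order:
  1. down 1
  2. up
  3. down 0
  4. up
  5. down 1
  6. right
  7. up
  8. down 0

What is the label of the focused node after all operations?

Step 1 (down 1): focus=C path=1 depth=1 children=['R', 'F'] left=['K'] right=['N'] parent=I
Step 2 (up): focus=I path=root depth=0 children=['K', 'C', 'N'] (at root)
Step 3 (down 0): focus=K path=0 depth=1 children=[] left=[] right=['C', 'N'] parent=I
Step 4 (up): focus=I path=root depth=0 children=['K', 'C', 'N'] (at root)
Step 5 (down 1): focus=C path=1 depth=1 children=['R', 'F'] left=['K'] right=['N'] parent=I
Step 6 (right): focus=N path=2 depth=1 children=[] left=['K', 'C'] right=[] parent=I
Step 7 (up): focus=I path=root depth=0 children=['K', 'C', 'N'] (at root)
Step 8 (down 0): focus=K path=0 depth=1 children=[] left=[] right=['C', 'N'] parent=I

Answer: K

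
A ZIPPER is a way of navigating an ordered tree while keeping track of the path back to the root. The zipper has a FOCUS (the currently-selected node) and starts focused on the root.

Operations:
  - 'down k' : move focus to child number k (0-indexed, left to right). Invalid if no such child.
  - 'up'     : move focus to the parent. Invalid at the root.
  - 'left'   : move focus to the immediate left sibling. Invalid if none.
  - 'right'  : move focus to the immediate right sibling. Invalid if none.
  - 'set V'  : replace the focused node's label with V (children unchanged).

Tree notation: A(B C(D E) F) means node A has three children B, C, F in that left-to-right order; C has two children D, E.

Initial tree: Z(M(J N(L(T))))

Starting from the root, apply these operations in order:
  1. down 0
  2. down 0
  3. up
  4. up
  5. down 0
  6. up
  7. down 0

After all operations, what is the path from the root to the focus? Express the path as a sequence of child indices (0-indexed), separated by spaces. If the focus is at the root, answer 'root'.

Answer: 0

Derivation:
Step 1 (down 0): focus=M path=0 depth=1 children=['J', 'N'] left=[] right=[] parent=Z
Step 2 (down 0): focus=J path=0/0 depth=2 children=[] left=[] right=['N'] parent=M
Step 3 (up): focus=M path=0 depth=1 children=['J', 'N'] left=[] right=[] parent=Z
Step 4 (up): focus=Z path=root depth=0 children=['M'] (at root)
Step 5 (down 0): focus=M path=0 depth=1 children=['J', 'N'] left=[] right=[] parent=Z
Step 6 (up): focus=Z path=root depth=0 children=['M'] (at root)
Step 7 (down 0): focus=M path=0 depth=1 children=['J', 'N'] left=[] right=[] parent=Z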